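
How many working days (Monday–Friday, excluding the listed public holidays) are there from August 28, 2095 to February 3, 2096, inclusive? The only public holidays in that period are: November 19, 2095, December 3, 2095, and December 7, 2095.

114

August 28, 2095 is a Sunday.
That's 160 days from start to end, counting both.
160 = 7 × 22 + 6, so there are 22 full weeks plus 6 extra days.
Each full week contributes 5 weekdays (Mon–Fri): 22 × 5 = 110.
The 6 extra days are Sunday, Monday, Tuesday, Wednesday, Thursday, Friday — 5 of them qualify.
Total: 110 + 5 = 115.
Holidays: November 19, 2095 (Sat); December 3, 2095 (Sat); December 7, 2095 (Wed).
1 of the 3 holidays fall on weekdays; the rest are weekends and were already excluded.
Business days: 115 − 1 = 114.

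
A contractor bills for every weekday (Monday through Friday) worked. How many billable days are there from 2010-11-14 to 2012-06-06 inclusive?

2010-11-14 is a Sunday.
From 2010-11-14 to 2012-06-06 is 571 days inclusive.
571 = 7 × 81 + 4, so there are 81 full weeks plus 4 extra days.
Each full week contributes 5 weekdays (Mon–Fri): 81 × 5 = 405.
The 4 extra days are Sun, Mon, Tue, Wed — 3 of them qualify.
Total: 405 + 3 = 408.

408 weekdays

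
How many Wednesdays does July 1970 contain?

Jul 1, 1970 is a Wednesday.
The range spans 31 days (inclusive of both endpoints).
31 = 7 × 4 + 3, so there are 4 full weeks plus 3 extra days.
Each full week contributes one Wednesday: 4 so far.
The 3 extra days are Wed, Thu, Fri — 1 of them qualifies.
Total: 4 + 1 = 5.

5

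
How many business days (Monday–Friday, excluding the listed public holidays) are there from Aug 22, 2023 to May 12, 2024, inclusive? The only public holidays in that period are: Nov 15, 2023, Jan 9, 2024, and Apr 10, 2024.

186 business days

Aug 22, 2023 is a Tuesday.
From Aug 22, 2023 to May 12, 2024 is 265 days inclusive.
265 = 7 × 37 + 6, so there are 37 full weeks plus 6 extra days.
Each full week contributes 5 weekdays (Mon–Fri): 37 × 5 = 185.
The 6 extra days are Tuesday, Wednesday, Thursday, Friday, Saturday, Sunday — 4 of them qualify.
Total: 185 + 4 = 189.
Holidays: Nov 15, 2023 (Wed); Jan 9, 2024 (Tue); Apr 10, 2024 (Wed).
All 3 holidays fall on weekdays, so subtract 3.
Business days: 189 − 3 = 186.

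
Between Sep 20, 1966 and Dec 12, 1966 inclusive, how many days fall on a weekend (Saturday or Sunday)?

Sep 20, 1966 is a Tuesday.
That's 84 days from start to end, counting both.
84 = 7 × 12, so the span is exactly 12 full weeks.
Each full week contributes 2 weekend days (Sat, Sun): 12 × 2 = 24.
Total: 24.

24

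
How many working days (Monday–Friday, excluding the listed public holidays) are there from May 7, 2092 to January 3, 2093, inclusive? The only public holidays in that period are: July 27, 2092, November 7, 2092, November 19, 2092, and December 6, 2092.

171 working days

May 7, 2092 is a Wednesday.
The range spans 242 days (inclusive of both endpoints).
242 = 7 × 34 + 4, so there are 34 full weeks plus 4 extra days.
Each full week contributes 5 weekdays (Mon–Fri): 34 × 5 = 170.
The 4 extra days are Wed, Thu, Fri, Sat — 3 of them qualify.
Total: 170 + 3 = 173.
Holidays: July 27, 2092 (Sun); November 7, 2092 (Fri); November 19, 2092 (Wed); December 6, 2092 (Sat).
2 of the 4 holidays fall on weekdays; the rest are weekends and were already excluded.
Business days: 173 − 2 = 171.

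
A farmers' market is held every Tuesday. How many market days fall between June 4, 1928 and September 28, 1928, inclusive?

17 Tuesdays

June 4, 1928 is a Monday.
From June 4, 1928 to September 28, 1928 is 117 days inclusive.
117 = 7 × 16 + 5, so there are 16 full weeks plus 5 extra days.
Each full week contributes one Tuesday: 16 so far.
The 5 extra days are Monday, Tuesday, Wednesday, Thursday, Friday — 1 of them qualifies.
Total: 16 + 1 = 17.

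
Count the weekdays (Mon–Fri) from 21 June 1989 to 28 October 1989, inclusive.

93

21 June 1989 is a Wednesday.
From 21 June 1989 to 28 October 1989 is 130 days inclusive.
130 = 7 × 18 + 4, so there are 18 full weeks plus 4 extra days.
Each full week contributes 5 weekdays (Mon–Fri): 18 × 5 = 90.
The 4 extra days are Wed, Thu, Fri, Sat — 3 of them qualify.
Total: 90 + 3 = 93.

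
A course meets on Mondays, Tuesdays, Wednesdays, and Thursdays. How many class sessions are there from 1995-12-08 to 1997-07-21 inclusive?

1995-12-08 is a Friday.
The range spans 592 days (inclusive of both endpoints).
592 = 7 × 84 + 4, so there are 84 full weeks plus 4 extra days.
Each full week contributes 4 days from the set (Mon, Tue, Wed, Thu): 84 × 4 = 336.
The 4 extra days are Friday, Saturday, Sunday, Monday — 1 of them qualifies.
Total: 336 + 1 = 337.

337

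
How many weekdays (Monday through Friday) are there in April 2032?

1 April 2032 is a Thursday.
The range spans 30 days (inclusive of both endpoints).
30 = 7 × 4 + 2, so there are 4 full weeks plus 2 extra days.
Each full week contributes 5 weekdays (Mon–Fri): 4 × 5 = 20.
The 2 extra days are Thursday, Friday — 2 of them qualify.
Total: 20 + 2 = 22.

22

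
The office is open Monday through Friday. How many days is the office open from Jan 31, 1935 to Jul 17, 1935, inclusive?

Jan 31, 1935 is a Thursday.
That's 168 days from start to end, counting both.
168 = 7 × 24, so the span is exactly 24 full weeks.
Each full week contributes 5 weekdays (Mon–Fri): 24 × 5 = 120.
Total: 120.

120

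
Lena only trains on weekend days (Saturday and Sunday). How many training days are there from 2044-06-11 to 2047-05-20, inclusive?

308

2044-06-11 is a Saturday.
The range spans 1074 days (inclusive of both endpoints).
1074 = 7 × 153 + 3, so there are 153 full weeks plus 3 extra days.
Each full week contributes 2 weekend days (Sat, Sun): 153 × 2 = 306.
The 3 extra days are Sat, Sun, Mon — 2 of them qualify.
Total: 306 + 2 = 308.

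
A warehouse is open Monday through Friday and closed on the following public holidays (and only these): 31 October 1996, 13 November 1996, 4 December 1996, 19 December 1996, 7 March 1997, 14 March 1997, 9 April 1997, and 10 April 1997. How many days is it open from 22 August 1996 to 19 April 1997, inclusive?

164

22 August 1996 is a Thursday.
The range spans 241 days (inclusive of both endpoints).
241 = 7 × 34 + 3, so there are 34 full weeks plus 3 extra days.
Each full week contributes 5 weekdays (Mon–Fri): 34 × 5 = 170.
The 3 extra days are Thursday, Friday, Saturday — 2 of them qualify.
Total: 170 + 2 = 172.
Holidays: 31 October 1996 (Thu); 13 November 1996 (Wed); 4 December 1996 (Wed); 19 December 1996 (Thu); 7 March 1997 (Fri); 14 March 1997 (Fri); 9 April 1997 (Wed); 10 April 1997 (Thu).
All 8 holidays fall on weekdays, so subtract 8.
Business days: 172 − 8 = 164.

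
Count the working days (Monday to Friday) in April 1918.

22 weekdays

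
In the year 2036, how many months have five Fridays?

4

A month has five Fridays exactly when Friday falls within its first (length − 28) days.
Jan: 31 days, starts Tue → 5 of Tue, Wed, Thu
Feb: 29 days, starts Fri → 5 of Fri ✓
Mar: 31 days, starts Sat → 5 of Sat, Sun, Mon
Apr: 30 days, starts Tue → 5 of Tue, Wed
May: 31 days, starts Thu → 5 of Thu, Fri, Sat ✓
Jun: 30 days, starts Sun → 5 of Sun, Mon
Jul: 31 days, starts Tue → 5 of Tue, Wed, Thu
Aug: 31 days, starts Fri → 5 of Fri, Sat, Sun ✓
Sep: 30 days, starts Mon → 5 of Mon, Tue
Oct: 31 days, starts Wed → 5 of Wed, Thu, Fri ✓
Nov: 30 days, starts Sat → 5 of Sat, Sun
Dec: 31 days, starts Mon → 5 of Mon, Tue, Wed
Months with five Fridays: Feb, May, Aug, Oct.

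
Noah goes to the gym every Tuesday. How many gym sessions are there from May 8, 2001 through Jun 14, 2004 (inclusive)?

162 Tuesdays

May 8, 2001 is a Tuesday.
The range spans 1134 days (inclusive of both endpoints).
1134 = 7 × 162, so the span is exactly 162 full weeks.
Each full week contributes one Tuesday: 162 so far.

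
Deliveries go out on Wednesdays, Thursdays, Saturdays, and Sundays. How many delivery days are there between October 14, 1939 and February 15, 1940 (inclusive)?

October 14, 1939 is a Saturday.
From October 14, 1939 to February 15, 1940 is 125 days inclusive.
125 = 7 × 17 + 6, so there are 17 full weeks plus 6 extra days.
Each full week contributes 4 days from the set (Wed, Thu, Sat, Sun): 17 × 4 = 68.
The 6 extra days are Sat, Sun, Mon, Tue, Wed, Thu — 4 of them qualify.
Total: 68 + 4 = 72.

72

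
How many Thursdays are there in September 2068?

2068-09-01 is a Saturday.
That's 30 days from start to end, counting both.
30 = 7 × 4 + 2, so there are 4 full weeks plus 2 extra days.
Each full week contributes one Thursday: 4 so far.
The 2 extra days are Sat, Sun — none qualify.
Total: 4 + 0 = 4.

4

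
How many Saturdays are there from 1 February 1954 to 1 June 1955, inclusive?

69

1 February 1954 is a Monday.
That's 486 days from start to end, counting both.
486 = 7 × 69 + 3, so there are 69 full weeks plus 3 extra days.
Each full week contributes one Saturday: 69 so far.
The 3 extra days are Mon, Tue, Wed — none qualify.
Total: 69 + 0 = 69.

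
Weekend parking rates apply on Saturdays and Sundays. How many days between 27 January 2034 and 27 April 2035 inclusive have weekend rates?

27 January 2034 is a Friday.
That's 456 days from start to end, counting both.
456 = 7 × 65 + 1, so there are 65 full weeks plus 1 extra day.
Each full week contributes 2 weekend days (Sat, Sun): 65 × 2 = 130.
The 1 extra day is Fri — none qualify.
Total: 130 + 0 = 130.

130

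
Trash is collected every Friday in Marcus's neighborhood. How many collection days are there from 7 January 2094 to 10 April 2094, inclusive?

7 January 2094 is a Thursday.
From 7 January 2094 to 10 April 2094 is 94 days inclusive.
94 = 7 × 13 + 3, so there are 13 full weeks plus 3 extra days.
Each full week contributes one Friday: 13 so far.
The 3 extra days are Thursday, Friday, Saturday — 1 of them qualifies.
Total: 13 + 1 = 14.

14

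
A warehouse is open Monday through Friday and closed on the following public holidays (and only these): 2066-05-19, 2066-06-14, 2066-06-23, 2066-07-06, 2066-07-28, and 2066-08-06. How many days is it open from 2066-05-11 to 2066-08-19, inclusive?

67 working days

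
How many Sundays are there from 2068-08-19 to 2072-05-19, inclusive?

2068-08-19 is a Sunday.
The range spans 1370 days (inclusive of both endpoints).
1370 = 7 × 195 + 5, so there are 195 full weeks plus 5 extra days.
Each full week contributes one Sunday: 195 so far.
The 5 extra days are Sunday, Monday, Tuesday, Wednesday, Thursday — 1 of them qualifies.
Total: 195 + 1 = 196.

196 Sundays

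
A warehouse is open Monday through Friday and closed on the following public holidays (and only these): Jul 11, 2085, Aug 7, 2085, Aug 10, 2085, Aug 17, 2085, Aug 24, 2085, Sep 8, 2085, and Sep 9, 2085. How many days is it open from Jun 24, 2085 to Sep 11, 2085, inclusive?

52

Jun 24, 2085 is a Sunday.
That's 80 days from start to end, counting both.
80 = 7 × 11 + 3, so there are 11 full weeks plus 3 extra days.
Each full week contributes 5 weekdays (Mon–Fri): 11 × 5 = 55.
The 3 extra days are Sunday, Monday, Tuesday — 2 of them qualify.
Total: 55 + 2 = 57.
Holidays: Jul 11, 2085 (Wed); Aug 7, 2085 (Tue); Aug 10, 2085 (Fri); Aug 17, 2085 (Fri); Aug 24, 2085 (Fri); Sep 8, 2085 (Sat); Sep 9, 2085 (Sun).
5 of the 7 holidays fall on weekdays; the rest are weekends and were already excluded.
Business days: 57 − 5 = 52.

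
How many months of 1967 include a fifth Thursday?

4

A month has five Thursdays exactly when Thursday falls within its first (length − 28) days.
Jan: 31 days, starts Sun → 5 of Sun, Mon, Tue
Feb: 28 days, starts Wed → 5 of (none)
Mar: 31 days, starts Wed → 5 of Wed, Thu, Fri ✓
Apr: 30 days, starts Sat → 5 of Sat, Sun
May: 31 days, starts Mon → 5 of Mon, Tue, Wed
Jun: 30 days, starts Thu → 5 of Thu, Fri ✓
Jul: 31 days, starts Sat → 5 of Sat, Sun, Mon
Aug: 31 days, starts Tue → 5 of Tue, Wed, Thu ✓
Sep: 30 days, starts Fri → 5 of Fri, Sat
Oct: 31 days, starts Sun → 5 of Sun, Mon, Tue
Nov: 30 days, starts Wed → 5 of Wed, Thu ✓
Dec: 31 days, starts Fri → 5 of Fri, Sat, Sun
Months with five Thursdays: Mar, Jun, Aug, Nov.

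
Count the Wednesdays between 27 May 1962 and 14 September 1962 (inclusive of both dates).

27 May 1962 is a Sunday.
From 27 May 1962 to 14 September 1962 is 111 days inclusive.
111 = 7 × 15 + 6, so there are 15 full weeks plus 6 extra days.
Each full week contributes one Wednesday: 15 so far.
The 6 extra days are Sun, Mon, Tue, Wed, Thu, Fri — 1 of them qualifies.
Total: 15 + 1 = 16.

16 Wednesdays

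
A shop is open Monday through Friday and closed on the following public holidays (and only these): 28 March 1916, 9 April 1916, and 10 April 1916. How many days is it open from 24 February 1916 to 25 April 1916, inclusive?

24 February 1916 is a Thursday.
The range spans 62 days (inclusive of both endpoints).
62 = 7 × 8 + 6, so there are 8 full weeks plus 6 extra days.
Each full week contributes 5 weekdays (Mon–Fri): 8 × 5 = 40.
The 6 extra days are Thursday, Friday, Saturday, Sunday, Monday, Tuesday — 4 of them qualify.
Total: 40 + 4 = 44.
Holidays: 28 March 1916 (Tue); 9 April 1916 (Sun); 10 April 1916 (Mon).
2 of the 3 holidays fall on weekdays; the rest are weekends and were already excluded.
Business days: 44 − 2 = 42.

42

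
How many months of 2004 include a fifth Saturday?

4

A month has five Saturdays exactly when Saturday falls within its first (length − 28) days.
Jan: 31 days, starts Thu → 5 of Thu, Fri, Sat ✓
Feb: 29 days, starts Sun → 5 of Sun
Mar: 31 days, starts Mon → 5 of Mon, Tue, Wed
Apr: 30 days, starts Thu → 5 of Thu, Fri
May: 31 days, starts Sat → 5 of Sat, Sun, Mon ✓
Jun: 30 days, starts Tue → 5 of Tue, Wed
Jul: 31 days, starts Thu → 5 of Thu, Fri, Sat ✓
Aug: 31 days, starts Sun → 5 of Sun, Mon, Tue
Sep: 30 days, starts Wed → 5 of Wed, Thu
Oct: 31 days, starts Fri → 5 of Fri, Sat, Sun ✓
Nov: 30 days, starts Mon → 5 of Mon, Tue
Dec: 31 days, starts Wed → 5 of Wed, Thu, Fri
Months with five Saturdays: Jan, May, Jul, Oct.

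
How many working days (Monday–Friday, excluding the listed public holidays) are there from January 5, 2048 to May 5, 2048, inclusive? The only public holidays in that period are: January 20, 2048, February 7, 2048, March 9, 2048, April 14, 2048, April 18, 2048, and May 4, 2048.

82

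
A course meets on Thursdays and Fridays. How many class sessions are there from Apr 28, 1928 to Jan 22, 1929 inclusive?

76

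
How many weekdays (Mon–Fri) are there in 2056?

260

Jan 1, 2056 is a Saturday.
From Jan 1, 2056 to Dec 31, 2056 is 366 days inclusive.
366 = 7 × 52 + 2, so there are 52 full weeks plus 2 extra days.
Each full week contributes 5 weekdays (Mon–Fri): 52 × 5 = 260.
The 2 extra days are Saturday, Sunday — none qualify.
Total: 260 + 0 = 260.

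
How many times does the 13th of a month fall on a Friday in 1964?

The 13th falls on a Friday when the month's 13th has weekday Fri.
Jan 13 is Mon; Feb 13 is Thu; Mar 13 is Fri ✓; Apr 13 is Mon; May 13 is Wed; Jun 13 is Sat; Jul 13 is Mon; Aug 13 is Thu; Sep 13 is Sun; Oct 13 is Tue; Nov 13 is Fri ✓; Dec 13 is Sun.
Friday the 13ths: Mar, Nov.

2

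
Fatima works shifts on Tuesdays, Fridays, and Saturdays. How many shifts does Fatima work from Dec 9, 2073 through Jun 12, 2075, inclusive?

236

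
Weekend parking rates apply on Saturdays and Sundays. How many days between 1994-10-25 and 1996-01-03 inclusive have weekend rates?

1994-10-25 is a Tuesday.
The range spans 436 days (inclusive of both endpoints).
436 = 7 × 62 + 2, so there are 62 full weeks plus 2 extra days.
Each full week contributes 2 weekend days (Sat, Sun): 62 × 2 = 124.
The 2 extra days are Tuesday, Wednesday — none qualify.
Total: 124 + 0 = 124.

124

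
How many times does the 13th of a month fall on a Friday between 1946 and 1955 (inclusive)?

16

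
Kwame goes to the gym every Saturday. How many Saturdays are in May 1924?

1924-05-01 is a Thursday.
The range spans 31 days (inclusive of both endpoints).
31 = 7 × 4 + 3, so there are 4 full weeks plus 3 extra days.
Each full week contributes one Saturday: 4 so far.
The 3 extra days are Thursday, Friday, Saturday — 1 of them qualifies.
Total: 4 + 1 = 5.

5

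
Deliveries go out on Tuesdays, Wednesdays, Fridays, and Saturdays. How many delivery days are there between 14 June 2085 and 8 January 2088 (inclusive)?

14 June 2085 is a Thursday.
The range spans 939 days (inclusive of both endpoints).
939 = 7 × 134 + 1, so there are 134 full weeks plus 1 extra day.
Each full week contributes 4 days from the set (Tue, Wed, Fri, Sat): 134 × 4 = 536.
The 1 extra day is Thursday — none qualify.
Total: 536 + 0 = 536.

536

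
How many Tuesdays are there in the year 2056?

52

Jan 1, 2056 is a Saturday.
The range spans 366 days (inclusive of both endpoints).
366 = 7 × 52 + 2, so there are 52 full weeks plus 2 extra days.
Each full week contributes one Tuesday: 52 so far.
The 2 extra days are Saturday, Sunday — none qualify.
Total: 52 + 0 = 52.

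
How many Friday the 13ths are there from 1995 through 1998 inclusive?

Friday-the-13ths by year:
1995: Jan, Oct
1996: Sep, Dec
1997: Jun
1998: Feb, Mar, Nov

8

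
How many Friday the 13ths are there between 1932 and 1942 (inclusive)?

19

Friday-the-13ths by year:
1932: May
1933: Jan, Oct
1934: Apr, Jul
1935: Sep, Dec
1936: Mar, Nov
1937: Aug
1938: May
1939: Jan, Oct
1940: Sep, Dec
1941: Jun
1942: Feb, Mar, Nov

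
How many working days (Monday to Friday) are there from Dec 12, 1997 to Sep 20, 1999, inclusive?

Dec 12, 1997 is a Friday.
The range spans 648 days (inclusive of both endpoints).
648 = 7 × 92 + 4, so there are 92 full weeks plus 4 extra days.
Each full week contributes 5 weekdays (Mon–Fri): 92 × 5 = 460.
The 4 extra days are Friday, Saturday, Sunday, Monday — 2 of them qualify.
Total: 460 + 2 = 462.

462 weekdays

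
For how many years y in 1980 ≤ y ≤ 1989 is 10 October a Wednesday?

1

Day of week of October 10 in each year:
1980: Fri, 1981: Sat, 1982: Sun, 1983: Mon, 1984: Wed ✓, 1985: Thu, 1986: Fri, 1987: Sat, 1988: Mon, 1989: Tue
Wednesdays: 1984.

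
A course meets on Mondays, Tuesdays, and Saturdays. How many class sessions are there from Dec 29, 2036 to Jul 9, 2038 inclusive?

239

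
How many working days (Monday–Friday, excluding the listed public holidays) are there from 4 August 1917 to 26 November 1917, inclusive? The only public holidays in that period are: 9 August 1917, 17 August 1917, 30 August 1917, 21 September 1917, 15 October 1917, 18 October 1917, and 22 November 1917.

74

4 August 1917 is a Saturday.
The range spans 115 days (inclusive of both endpoints).
115 = 7 × 16 + 3, so there are 16 full weeks plus 3 extra days.
Each full week contributes 5 weekdays (Mon–Fri): 16 × 5 = 80.
The 3 extra days are Sat, Sun, Mon — 1 of them qualifies.
Total: 80 + 1 = 81.
Holidays: 9 August 1917 (Thu); 17 August 1917 (Fri); 30 August 1917 (Thu); 21 September 1917 (Fri); 15 October 1917 (Mon); 18 October 1917 (Thu); 22 November 1917 (Thu).
All 7 holidays fall on weekdays, so subtract 7.
Business days: 81 − 7 = 74.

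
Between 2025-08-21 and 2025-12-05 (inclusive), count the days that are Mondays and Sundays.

2025-08-21 is a Thursday.
That's 107 days from start to end, counting both.
107 = 7 × 15 + 2, so there are 15 full weeks plus 2 extra days.
Each full week contributes 2 days from the set (Mon, Sun): 15 × 2 = 30.
The 2 extra days are Thu, Fri — none qualify.
Total: 30 + 0 = 30.

30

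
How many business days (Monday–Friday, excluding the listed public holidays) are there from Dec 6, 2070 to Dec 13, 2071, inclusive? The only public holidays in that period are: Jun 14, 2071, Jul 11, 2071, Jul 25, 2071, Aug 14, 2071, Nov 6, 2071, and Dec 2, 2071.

Dec 6, 2070 is a Saturday.
The range spans 373 days (inclusive of both endpoints).
373 = 7 × 53 + 2, so there are 53 full weeks plus 2 extra days.
Each full week contributes 5 weekdays (Mon–Fri): 53 × 5 = 265.
The 2 extra days are Sat, Sun — none qualify.
Total: 265 + 0 = 265.
Holidays: Jun 14, 2071 (Sun); Jul 11, 2071 (Sat); Jul 25, 2071 (Sat); Aug 14, 2071 (Fri); Nov 6, 2071 (Fri); Dec 2, 2071 (Wed).
3 of the 6 holidays fall on weekdays; the rest are weekends and were already excluded.
Business days: 265 − 3 = 262.

262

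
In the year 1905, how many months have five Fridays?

A month has five Fridays exactly when Friday falls within its first (length − 28) days.
Jan: 31 days, starts Sun → 5 of Sun, Mon, Tue
Feb: 28 days, starts Wed → 5 of (none)
Mar: 31 days, starts Wed → 5 of Wed, Thu, Fri ✓
Apr: 30 days, starts Sat → 5 of Sat, Sun
May: 31 days, starts Mon → 5 of Mon, Tue, Wed
Jun: 30 days, starts Thu → 5 of Thu, Fri ✓
Jul: 31 days, starts Sat → 5 of Sat, Sun, Mon
Aug: 31 days, starts Tue → 5 of Tue, Wed, Thu
Sep: 30 days, starts Fri → 5 of Fri, Sat ✓
Oct: 31 days, starts Sun → 5 of Sun, Mon, Tue
Nov: 30 days, starts Wed → 5 of Wed, Thu
Dec: 31 days, starts Fri → 5 of Fri, Sat, Sun ✓
Months with five Fridays: Mar, Jun, Sep, Dec.

4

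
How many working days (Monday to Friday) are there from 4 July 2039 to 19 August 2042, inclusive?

817

4 July 2039 is a Monday.
The range spans 1143 days (inclusive of both endpoints).
1143 = 7 × 163 + 2, so there are 163 full weeks plus 2 extra days.
Each full week contributes 5 weekdays (Mon–Fri): 163 × 5 = 815.
The 2 extra days are Monday, Tuesday — 2 of them qualify.
Total: 815 + 2 = 817.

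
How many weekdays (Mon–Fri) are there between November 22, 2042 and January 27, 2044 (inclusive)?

November 22, 2042 is a Saturday.
The range spans 432 days (inclusive of both endpoints).
432 = 7 × 61 + 5, so there are 61 full weeks plus 5 extra days.
Each full week contributes 5 weekdays (Mon–Fri): 61 × 5 = 305.
The 5 extra days are Saturday, Sunday, Monday, Tuesday, Wednesday — 3 of them qualify.
Total: 305 + 3 = 308.

308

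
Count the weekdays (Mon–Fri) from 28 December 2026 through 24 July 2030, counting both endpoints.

28 December 2026 is a Monday.
From 28 December 2026 to 24 July 2030 is 1305 days inclusive.
1305 = 7 × 186 + 3, so there are 186 full weeks plus 3 extra days.
Each full week contributes 5 weekdays (Mon–Fri): 186 × 5 = 930.
The 3 extra days are Monday, Tuesday, Wednesday — 3 of them qualify.
Total: 930 + 3 = 933.

933 weekdays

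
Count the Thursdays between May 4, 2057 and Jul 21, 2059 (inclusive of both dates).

May 4, 2057 is a Friday.
From May 4, 2057 to Jul 21, 2059 is 809 days inclusive.
809 = 7 × 115 + 4, so there are 115 full weeks plus 4 extra days.
Each full week contributes one Thursday: 115 so far.
The 4 extra days are Friday, Saturday, Sunday, Monday — none qualify.
Total: 115 + 0 = 115.

115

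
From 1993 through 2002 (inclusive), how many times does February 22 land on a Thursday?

2

Day of week of February 22 in each year:
1993: Mon, 1994: Tue, 1995: Wed, 1996: Thu ✓, 1997: Sat, 1998: Sun, 1999: Mon, 2000: Tue, 2001: Thu ✓, 2002: Fri
Thursdays: 1996, 2001.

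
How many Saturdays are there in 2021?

52

Jan 1, 2021 is a Friday.
From Jan 1, 2021 to Dec 31, 2021 is 365 days inclusive.
365 = 7 × 52 + 1, so there are 52 full weeks plus 1 extra day.
Each full week contributes one Saturday: 52 so far.
The 1 extra day is Friday — none qualify.
Total: 52 + 0 = 52.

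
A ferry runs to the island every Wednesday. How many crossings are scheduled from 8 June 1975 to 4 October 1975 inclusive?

8 June 1975 is a Sunday.
That's 119 days from start to end, counting both.
119 = 7 × 17, so the span is exactly 17 full weeks.
Each full week contributes one Wednesday: 17 so far.
Total: 17.

17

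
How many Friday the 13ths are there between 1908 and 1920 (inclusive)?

21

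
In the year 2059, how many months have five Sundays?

4

A month has five Sundays exactly when Sunday falls within its first (length − 28) days.
Jan: 31 days, starts Wed → 5 of Wed, Thu, Fri
Feb: 28 days, starts Sat → 5 of (none)
Mar: 31 days, starts Sat → 5 of Sat, Sun, Mon ✓
Apr: 30 days, starts Tue → 5 of Tue, Wed
May: 31 days, starts Thu → 5 of Thu, Fri, Sat
Jun: 30 days, starts Sun → 5 of Sun, Mon ✓
Jul: 31 days, starts Tue → 5 of Tue, Wed, Thu
Aug: 31 days, starts Fri → 5 of Fri, Sat, Sun ✓
Sep: 30 days, starts Mon → 5 of Mon, Tue
Oct: 31 days, starts Wed → 5 of Wed, Thu, Fri
Nov: 30 days, starts Sat → 5 of Sat, Sun ✓
Dec: 31 days, starts Mon → 5 of Mon, Tue, Wed
Months with five Sundays: Mar, Jun, Aug, Nov.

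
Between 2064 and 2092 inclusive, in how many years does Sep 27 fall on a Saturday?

Day of week of September 27 in each year:
2064: Sat ✓, 2065: Sun, 2066: Mon, 2067: Tue, 2068: Thu, 2069: Fri, 2070: Sat ✓, 2071: Sun, 2072: Tue, 2073: Wed, 2074: Thu, 2075: Fri, 2076: Sun, 2077: Mon, 2078: Tue, 2079: Wed, 2080: Fri, 2081: Sat ✓, 2082: Sun, 2083: Mon, 2084: Wed, 2085: Thu, 2086: Fri, 2087: Sat ✓, 2088: Mon, 2089: Tue, 2090: Wed, 2091: Thu, 2092: Sat ✓
Saturdays: 2064, 2070, 2081, 2087, 2092.

5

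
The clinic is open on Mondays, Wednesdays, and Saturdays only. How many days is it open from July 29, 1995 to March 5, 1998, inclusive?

408

July 29, 1995 is a Saturday.
From July 29, 1995 to March 5, 1998 is 951 days inclusive.
951 = 7 × 135 + 6, so there are 135 full weeks plus 6 extra days.
Each full week contributes 3 days from the set (Mon, Wed, Sat): 135 × 3 = 405.
The 6 extra days are Sat, Sun, Mon, Tue, Wed, Thu — 3 of them qualify.
Total: 405 + 3 = 408.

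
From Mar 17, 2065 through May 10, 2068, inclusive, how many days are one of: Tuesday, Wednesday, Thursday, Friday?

Mar 17, 2065 is a Tuesday.
The range spans 1151 days (inclusive of both endpoints).
1151 = 7 × 164 + 3, so there are 164 full weeks plus 3 extra days.
Each full week contributes 4 days from the set (Tue, Wed, Thu, Fri): 164 × 4 = 656.
The 3 extra days are Tuesday, Wednesday, Thursday — 3 of them qualify.
Total: 656 + 3 = 659.

659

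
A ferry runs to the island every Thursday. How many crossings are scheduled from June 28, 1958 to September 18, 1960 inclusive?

June 28, 1958 is a Saturday.
The range spans 814 days (inclusive of both endpoints).
814 = 7 × 116 + 2, so there are 116 full weeks plus 2 extra days.
Each full week contributes one Thursday: 116 so far.
The 2 extra days are Sat, Sun — none qualify.
Total: 116 + 0 = 116.

116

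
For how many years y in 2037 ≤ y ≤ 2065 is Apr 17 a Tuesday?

4

Day of week of April 17 in each year:
2037: Fri, 2038: Sat, 2039: Sun, 2040: Tue ✓, 2041: Wed, 2042: Thu, 2043: Fri, 2044: Sun, 2045: Mon, 2046: Tue ✓, 2047: Wed, 2048: Fri, 2049: Sat, 2050: Sun, 2051: Mon, 2052: Wed, 2053: Thu, 2054: Fri, 2055: Sat, 2056: Mon, 2057: Tue ✓, 2058: Wed, 2059: Thu, 2060: Sat, 2061: Sun, 2062: Mon, 2063: Tue ✓, 2064: Thu, 2065: Fri
Tuesdays: 2040, 2046, 2057, 2063.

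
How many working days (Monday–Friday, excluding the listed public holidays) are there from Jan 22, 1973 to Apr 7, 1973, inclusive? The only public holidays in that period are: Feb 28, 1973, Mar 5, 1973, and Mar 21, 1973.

52 working days

Jan 22, 1973 is a Monday.
The range spans 76 days (inclusive of both endpoints).
76 = 7 × 10 + 6, so there are 10 full weeks plus 6 extra days.
Each full week contributes 5 weekdays (Mon–Fri): 10 × 5 = 50.
The 6 extra days are Mon, Tue, Wed, Thu, Fri, Sat — 5 of them qualify.
Total: 50 + 5 = 55.
Holidays: Feb 28, 1973 (Wed); Mar 5, 1973 (Mon); Mar 21, 1973 (Wed).
All 3 holidays fall on weekdays, so subtract 3.
Business days: 55 − 3 = 52.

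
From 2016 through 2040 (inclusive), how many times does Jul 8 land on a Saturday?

Day of week of July 8 in each year:
2016: Fri, 2017: Sat ✓, 2018: Sun, 2019: Mon, 2020: Wed, 2021: Thu, 2022: Fri, 2023: Sat ✓, 2024: Mon, 2025: Tue, 2026: Wed, 2027: Thu, 2028: Sat ✓, 2029: Sun, 2030: Mon, 2031: Tue, 2032: Thu, 2033: Fri, 2034: Sat ✓, 2035: Sun, 2036: Tue, 2037: Wed, 2038: Thu, 2039: Fri, 2040: Sun
Saturdays: 2017, 2023, 2028, 2034.

4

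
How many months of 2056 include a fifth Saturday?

5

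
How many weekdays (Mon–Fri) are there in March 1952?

Mar 1, 1952 is a Saturday.
That's 31 days from start to end, counting both.
31 = 7 × 4 + 3, so there are 4 full weeks plus 3 extra days.
Each full week contributes 5 weekdays (Mon–Fri): 4 × 5 = 20.
The 3 extra days are Saturday, Sunday, Monday — 1 of them qualifies.
Total: 20 + 1 = 21.

21 weekdays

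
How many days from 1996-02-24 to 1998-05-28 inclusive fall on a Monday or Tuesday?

1996-02-24 is a Saturday.
The range spans 825 days (inclusive of both endpoints).
825 = 7 × 117 + 6, so there are 117 full weeks plus 6 extra days.
Each full week contributes 2 days from the set (Mon, Tue): 117 × 2 = 234.
The 6 extra days are Sat, Sun, Mon, Tue, Wed, Thu — 2 of them qualify.
Total: 234 + 2 = 236.

236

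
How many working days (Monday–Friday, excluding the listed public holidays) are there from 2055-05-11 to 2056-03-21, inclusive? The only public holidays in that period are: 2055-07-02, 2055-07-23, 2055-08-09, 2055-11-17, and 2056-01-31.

221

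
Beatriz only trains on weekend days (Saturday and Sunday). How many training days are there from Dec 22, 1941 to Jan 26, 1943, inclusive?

114

Dec 22, 1941 is a Monday.
That's 401 days from start to end, counting both.
401 = 7 × 57 + 2, so there are 57 full weeks plus 2 extra days.
Each full week contributes 2 weekend days (Sat, Sun): 57 × 2 = 114.
The 2 extra days are Monday, Tuesday — none qualify.
Total: 114 + 0 = 114.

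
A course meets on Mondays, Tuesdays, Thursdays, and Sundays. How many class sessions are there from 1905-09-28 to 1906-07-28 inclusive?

1905-09-28 is a Thursday.
The range spans 304 days (inclusive of both endpoints).
304 = 7 × 43 + 3, so there are 43 full weeks plus 3 extra days.
Each full week contributes 4 days from the set (Mon, Tue, Thu, Sun): 43 × 4 = 172.
The 3 extra days are Thu, Fri, Sat — 1 of them qualifies.
Total: 172 + 1 = 173.

173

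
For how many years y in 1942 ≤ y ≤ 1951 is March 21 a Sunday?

Day of week of March 21 in each year:
1942: Sat, 1943: Sun ✓, 1944: Tue, 1945: Wed, 1946: Thu, 1947: Fri, 1948: Sun ✓, 1949: Mon, 1950: Tue, 1951: Wed
Sundays: 1943, 1948.

2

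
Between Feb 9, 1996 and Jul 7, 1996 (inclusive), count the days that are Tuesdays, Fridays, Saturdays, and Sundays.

Feb 9, 1996 is a Friday.
That's 150 days from start to end, counting both.
150 = 7 × 21 + 3, so there are 21 full weeks plus 3 extra days.
Each full week contributes 4 days from the set (Tue, Fri, Sat, Sun): 21 × 4 = 84.
The 3 extra days are Friday, Saturday, Sunday — 3 of them qualify.
Total: 84 + 3 = 87.

87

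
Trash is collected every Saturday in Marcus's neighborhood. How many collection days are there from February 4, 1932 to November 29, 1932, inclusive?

February 4, 1932 is a Thursday.
The range spans 300 days (inclusive of both endpoints).
300 = 7 × 42 + 6, so there are 42 full weeks plus 6 extra days.
Each full week contributes one Saturday: 42 so far.
The 6 extra days are Thursday, Friday, Saturday, Sunday, Monday, Tuesday — 1 of them qualifies.
Total: 42 + 1 = 43.

43 Saturdays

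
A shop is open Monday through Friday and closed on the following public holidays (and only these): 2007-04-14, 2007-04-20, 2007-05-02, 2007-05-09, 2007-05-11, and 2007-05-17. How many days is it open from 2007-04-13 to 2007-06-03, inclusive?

31

2007-04-13 is a Friday.
The range spans 52 days (inclusive of both endpoints).
52 = 7 × 7 + 3, so there are 7 full weeks plus 3 extra days.
Each full week contributes 5 weekdays (Mon–Fri): 7 × 5 = 35.
The 3 extra days are Friday, Saturday, Sunday — 1 of them qualifies.
Total: 35 + 1 = 36.
Holidays: 2007-04-14 (Sat); 2007-04-20 (Fri); 2007-05-02 (Wed); 2007-05-09 (Wed); 2007-05-11 (Fri); 2007-05-17 (Thu).
5 of the 6 holidays fall on weekdays; the rest are weekends and were already excluded.
Business days: 36 − 5 = 31.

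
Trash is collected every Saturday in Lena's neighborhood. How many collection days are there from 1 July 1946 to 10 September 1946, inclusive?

10

1 July 1946 is a Monday.
The range spans 72 days (inclusive of both endpoints).
72 = 7 × 10 + 2, so there are 10 full weeks plus 2 extra days.
Each full week contributes one Saturday: 10 so far.
The 2 extra days are Mon, Tue — none qualify.
Total: 10 + 0 = 10.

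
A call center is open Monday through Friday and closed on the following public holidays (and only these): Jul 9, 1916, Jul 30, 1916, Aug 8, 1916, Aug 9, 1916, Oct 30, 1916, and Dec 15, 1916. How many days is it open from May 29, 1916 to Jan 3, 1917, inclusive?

May 29, 1916 is a Monday.
From May 29, 1916 to Jan 3, 1917 is 220 days inclusive.
220 = 7 × 31 + 3, so there are 31 full weeks plus 3 extra days.
Each full week contributes 5 weekdays (Mon–Fri): 31 × 5 = 155.
The 3 extra days are Mon, Tue, Wed — 3 of them qualify.
Total: 155 + 3 = 158.
Holidays: Jul 9, 1916 (Sun); Jul 30, 1916 (Sun); Aug 8, 1916 (Tue); Aug 9, 1916 (Wed); Oct 30, 1916 (Mon); Dec 15, 1916 (Fri).
4 of the 6 holidays fall on weekdays; the rest are weekends and were already excluded.
Business days: 158 − 4 = 154.

154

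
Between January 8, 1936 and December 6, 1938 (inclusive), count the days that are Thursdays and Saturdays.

304

January 8, 1936 is a Wednesday.
The range spans 1064 days (inclusive of both endpoints).
1064 = 7 × 152, so the span is exactly 152 full weeks.
Each full week contributes 2 days from the set (Thu, Sat): 152 × 2 = 304.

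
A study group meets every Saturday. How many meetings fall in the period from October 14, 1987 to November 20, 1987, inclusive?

5

October 14, 1987 is a Wednesday.
That's 38 days from start to end, counting both.
38 = 7 × 5 + 3, so there are 5 full weeks plus 3 extra days.
Each full week contributes one Saturday: 5 so far.
The 3 extra days are Wednesday, Thursday, Friday — none qualify.
Total: 5 + 0 = 5.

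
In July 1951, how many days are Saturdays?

Jul 1, 1951 is a Sunday.
From Jul 1, 1951 to Jul 31, 1951 is 31 days inclusive.
31 = 7 × 4 + 3, so there are 4 full weeks plus 3 extra days.
Each full week contributes one Saturday: 4 so far.
The 3 extra days are Sun, Mon, Tue — none qualify.
Total: 4 + 0 = 4.

4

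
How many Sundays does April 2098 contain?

4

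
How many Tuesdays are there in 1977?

Jan 1, 1977 is a Saturday.
The range spans 365 days (inclusive of both endpoints).
365 = 7 × 52 + 1, so there are 52 full weeks plus 1 extra day.
Each full week contributes one Tuesday: 52 so far.
The 1 extra day is Saturday — none qualify.
Total: 52 + 0 = 52.

52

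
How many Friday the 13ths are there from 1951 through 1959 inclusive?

Friday-the-13ths by year:
1951: Apr, Jul
1952: Jun
1953: Feb, Mar, Nov
1954: Aug
1955: May
1956: Jan, Apr, Jul
1957: Sep, Dec
1958: Jun
1959: Feb, Mar, Nov

17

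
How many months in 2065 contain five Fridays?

A month has five Fridays exactly when Friday falls within its first (length − 28) days.
Jan: 31 days, starts Thu → 5 of Thu, Fri, Sat ✓
Feb: 28 days, starts Sun → 5 of (none)
Mar: 31 days, starts Sun → 5 of Sun, Mon, Tue
Apr: 30 days, starts Wed → 5 of Wed, Thu
May: 31 days, starts Fri → 5 of Fri, Sat, Sun ✓
Jun: 30 days, starts Mon → 5 of Mon, Tue
Jul: 31 days, starts Wed → 5 of Wed, Thu, Fri ✓
Aug: 31 days, starts Sat → 5 of Sat, Sun, Mon
Sep: 30 days, starts Tue → 5 of Tue, Wed
Oct: 31 days, starts Thu → 5 of Thu, Fri, Sat ✓
Nov: 30 days, starts Sun → 5 of Sun, Mon
Dec: 31 days, starts Tue → 5 of Tue, Wed, Thu
Months with five Fridays: Jan, May, Jul, Oct.

4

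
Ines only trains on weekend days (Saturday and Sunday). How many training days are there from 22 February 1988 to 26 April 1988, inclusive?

22 February 1988 is a Monday.
From 22 February 1988 to 26 April 1988 is 65 days inclusive.
65 = 7 × 9 + 2, so there are 9 full weeks plus 2 extra days.
Each full week contributes 2 weekend days (Sat, Sun): 9 × 2 = 18.
The 2 extra days are Mon, Tue — none qualify.
Total: 18 + 0 = 18.

18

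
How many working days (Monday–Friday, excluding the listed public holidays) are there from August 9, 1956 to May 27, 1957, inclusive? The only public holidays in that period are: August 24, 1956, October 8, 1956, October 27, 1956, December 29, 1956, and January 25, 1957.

August 9, 1956 is a Thursday.
That's 292 days from start to end, counting both.
292 = 7 × 41 + 5, so there are 41 full weeks plus 5 extra days.
Each full week contributes 5 weekdays (Mon–Fri): 41 × 5 = 205.
The 5 extra days are Thursday, Friday, Saturday, Sunday, Monday — 3 of them qualify.
Total: 205 + 3 = 208.
Holidays: August 24, 1956 (Fri); October 8, 1956 (Mon); October 27, 1956 (Sat); December 29, 1956 (Sat); January 25, 1957 (Fri).
3 of the 5 holidays fall on weekdays; the rest are weekends and were already excluded.
Business days: 208 − 3 = 205.

205 working days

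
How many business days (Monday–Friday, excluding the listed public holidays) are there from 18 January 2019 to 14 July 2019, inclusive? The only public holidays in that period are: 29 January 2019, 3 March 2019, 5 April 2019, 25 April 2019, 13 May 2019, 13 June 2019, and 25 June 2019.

120 business days

18 January 2019 is a Friday.
That's 178 days from start to end, counting both.
178 = 7 × 25 + 3, so there are 25 full weeks plus 3 extra days.
Each full week contributes 5 weekdays (Mon–Fri): 25 × 5 = 125.
The 3 extra days are Friday, Saturday, Sunday — 1 of them qualifies.
Total: 125 + 1 = 126.
Holidays: 29 January 2019 (Tue); 3 March 2019 (Sun); 5 April 2019 (Fri); 25 April 2019 (Thu); 13 May 2019 (Mon); 13 June 2019 (Thu); 25 June 2019 (Tue).
6 of the 7 holidays fall on weekdays; the rest are weekends and were already excluded.
Business days: 126 − 6 = 120.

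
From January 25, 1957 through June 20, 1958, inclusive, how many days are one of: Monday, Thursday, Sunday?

219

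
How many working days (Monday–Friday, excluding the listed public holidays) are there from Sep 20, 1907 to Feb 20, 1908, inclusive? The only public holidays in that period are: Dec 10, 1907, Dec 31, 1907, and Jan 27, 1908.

107 working days

Sep 20, 1907 is a Friday.
That's 154 days from start to end, counting both.
154 = 7 × 22, so the span is exactly 22 full weeks.
Each full week contributes 5 weekdays (Mon–Fri): 22 × 5 = 110.
Total: 110.
Holidays: Dec 10, 1907 (Tue); Dec 31, 1907 (Tue); Jan 27, 1908 (Mon).
All 3 holidays fall on weekdays, so subtract 3.
Business days: 110 − 3 = 107.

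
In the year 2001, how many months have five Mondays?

5

A month has five Mondays exactly when Monday falls within its first (length − 28) days.
Jan: 31 days, starts Mon → 5 of Mon, Tue, Wed ✓
Feb: 28 days, starts Thu → 5 of (none)
Mar: 31 days, starts Thu → 5 of Thu, Fri, Sat
Apr: 30 days, starts Sun → 5 of Sun, Mon ✓
May: 31 days, starts Tue → 5 of Tue, Wed, Thu
Jun: 30 days, starts Fri → 5 of Fri, Sat
Jul: 31 days, starts Sun → 5 of Sun, Mon, Tue ✓
Aug: 31 days, starts Wed → 5 of Wed, Thu, Fri
Sep: 30 days, starts Sat → 5 of Sat, Sun
Oct: 31 days, starts Mon → 5 of Mon, Tue, Wed ✓
Nov: 30 days, starts Thu → 5 of Thu, Fri
Dec: 31 days, starts Sat → 5 of Sat, Sun, Mon ✓
Months with five Mondays: Jan, Apr, Jul, Oct, Dec.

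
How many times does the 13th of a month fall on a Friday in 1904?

The 13th falls on a Friday when the month's 13th has weekday Fri.
Jan 13 is Wed; Feb 13 is Sat; Mar 13 is Sun; Apr 13 is Wed; May 13 is Fri ✓; Jun 13 is Mon; Jul 13 is Wed; Aug 13 is Sat; Sep 13 is Tue; Oct 13 is Thu; Nov 13 is Sun; Dec 13 is Tue.
Friday the 13ths: May.

1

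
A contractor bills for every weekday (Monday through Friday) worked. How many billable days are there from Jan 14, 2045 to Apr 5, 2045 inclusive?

Jan 14, 2045 is a Saturday.
From Jan 14, 2045 to Apr 5, 2045 is 82 days inclusive.
82 = 7 × 11 + 5, so there are 11 full weeks plus 5 extra days.
Each full week contributes 5 weekdays (Mon–Fri): 11 × 5 = 55.
The 5 extra days are Sat, Sun, Mon, Tue, Wed — 3 of them qualify.
Total: 55 + 3 = 58.

58 weekdays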